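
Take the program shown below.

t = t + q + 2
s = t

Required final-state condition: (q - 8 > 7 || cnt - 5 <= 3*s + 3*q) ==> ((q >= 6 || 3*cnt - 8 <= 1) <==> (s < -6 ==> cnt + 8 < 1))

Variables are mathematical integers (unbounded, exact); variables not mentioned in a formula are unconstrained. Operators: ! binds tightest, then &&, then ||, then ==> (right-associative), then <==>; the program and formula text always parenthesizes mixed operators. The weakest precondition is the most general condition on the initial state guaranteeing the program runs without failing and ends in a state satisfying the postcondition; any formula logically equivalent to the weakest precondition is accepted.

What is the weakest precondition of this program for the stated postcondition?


Working backward. After the program, the postcondition (q - 8 > 7 || cnt - 5 <= 3*s + 3*q) ==> ((q >= 6 || 3*cnt - 8 <= 1) <==> (s < -6 ==> cnt + 8 < 1)) must hold; in canonical form it is (q > 15 || cnt <= 3*q + 3*s + 5) ==> ((q >= 6 || 3*cnt <= 9) <==> (s < -6 ==> cnt < -7)).
Before s := t: (q > 15 || cnt <= 3*q + 3*t + 5) ==> ((q >= 6 || 3*cnt <= 9) <==> (t < -6 ==> cnt < -7))
Before t := t + q + 2: (q > 15 || cnt <= 6*q + 3*t + 11) ==> ((q >= 6 || 3*cnt <= 9) <==> (q + t < -8 ==> cnt < -7))
Answer: WP = (q > 15 || cnt <= 6*q + 3*t + 11) ==> ((q >= 6 || 3*cnt <= 9) <==> (q + t < -8 ==> cnt < -7))


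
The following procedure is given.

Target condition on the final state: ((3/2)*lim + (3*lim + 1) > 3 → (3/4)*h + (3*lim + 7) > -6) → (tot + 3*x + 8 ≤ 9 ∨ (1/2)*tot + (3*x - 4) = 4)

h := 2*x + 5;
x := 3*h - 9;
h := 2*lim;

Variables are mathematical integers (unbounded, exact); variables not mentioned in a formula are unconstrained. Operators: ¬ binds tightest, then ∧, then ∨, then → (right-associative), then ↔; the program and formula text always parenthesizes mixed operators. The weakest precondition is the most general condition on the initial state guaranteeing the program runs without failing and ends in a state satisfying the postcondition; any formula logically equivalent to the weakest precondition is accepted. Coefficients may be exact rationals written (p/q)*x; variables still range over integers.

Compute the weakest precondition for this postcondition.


Working backward. After the program, the postcondition ((3/2)*lim + (3*lim + 1) > 3 → (3/4)*h + (3*lim + 7) > -6) → (tot + 3*x + 8 ≤ 9 ∨ (1/2)*tot + (3*x - 4) = 4) must hold; in canonical form it is ((9/2)*lim > 2 → (3/4)*h + 3*lim > -13) → (tot + 3*x ≤ 1 ∨ (1/2)*tot + 3*x = 8).
Before h := 2*lim: ((9/2)*lim > 2 → (9/2)*lim > -13) → (tot + 3*x ≤ 1 ∨ (1/2)*tot + 3*x = 8)
Before x := 3*h - 9: ((9/2)*lim > 2 → (9/2)*lim > -13) → (9*h + tot ≤ 28 ∨ 9*h + (1/2)*tot = 35)
Before h := 2*x + 5: ((9/2)*lim > 2 → (9/2)*lim > -13) → (tot + 18*x ≤ -17 ∨ (1/2)*tot + 18*x = -10)
Answer: WP = ((9/2)*lim > 2 → (9/2)*lim > -13) → (tot + 18*x ≤ -17 ∨ (1/2)*tot + 18*x = -10)


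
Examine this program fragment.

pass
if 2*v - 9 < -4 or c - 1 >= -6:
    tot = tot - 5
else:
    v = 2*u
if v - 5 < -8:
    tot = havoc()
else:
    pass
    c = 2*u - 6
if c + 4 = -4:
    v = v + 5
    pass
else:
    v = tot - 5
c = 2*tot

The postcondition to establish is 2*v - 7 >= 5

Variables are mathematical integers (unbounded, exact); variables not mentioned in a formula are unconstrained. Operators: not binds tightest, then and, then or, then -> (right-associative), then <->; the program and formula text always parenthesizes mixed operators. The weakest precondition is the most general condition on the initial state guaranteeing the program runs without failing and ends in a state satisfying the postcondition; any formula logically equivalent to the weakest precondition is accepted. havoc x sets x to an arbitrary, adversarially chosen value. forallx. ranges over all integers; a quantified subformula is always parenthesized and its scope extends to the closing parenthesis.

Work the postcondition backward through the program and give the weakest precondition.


Working backward. After the program, the postcondition 2*v - 7 >= 5 must hold; in canonical form it is 2*v >= 12.
Before c := 2*tot: 2*v >= 12
Then branch requires 2*v >= 2; else branch requires 2*tot >= 22.
Before the if: (c = -8 -> 2*v >= 2) and ((not (c = -8)) -> 2*tot >= 22)
Then branch requires forall tot_1. ((c = -8 -> 2*v >= 2) and ((not (c = -8)) -> 2*tot_1 >= 22)); else branch requires (2*u = -2 -> 2*v >= 2) and ((not (2*u = -2)) -> 2*tot >= 22).
Before the if: (v < -3 -> (forall tot_1. ((c = -8 -> 2*v >= 2) and ((not (c = -8)) -> 2*tot_1 >= 22)))) and ((not (v < -3)) -> ((2*u = -2 -> 2*v >= 2) and ((not (2*u = -2)) -> 2*tot >= 22)))
Then branch requires (v < -3 -> (forall tot_1. ((c = -8 -> 2*v >= 2) and ((not (c = -8)) -> 2*tot_1 >= 22)))) and ((not (v < -3)) -> ((2*u = -2 -> 2*v >= 2) and ((not (2*u = -2)) -> 2*tot >= 32))); else branch requires (2*u < -3 -> (forall tot_1. ((c = -8 -> 4*u >= 2) and ((not (c = -8)) -> 2*tot_1 >= 22)))) and ((not (2*u < -3)) -> ((2*u = -2 -> 4*u >= 2) and ((not (2*u = -2)) -> 2*tot >= 22))).
Before the if: ((2*v < 5 or c >= -5) -> ((v < -3 -> (forall tot_1. ((c = -8 -> 2*v >= 2) and ((not (c = -8)) -> 2*tot_1 >= 22)))) and ((not (v < -3)) -> ((2*u = -2 -> 2*v >= 2) and ((not (2*u = -2)) -> 2*tot >= 32))))) and ((not (2*v < 5 or c >= -5)) -> ((2*u < -3 -> (forall tot_1. ((c = -8 -> 4*u >= 2) and ((not (c = -8)) -> 2*tot_1 >= 22)))) and ((not (2*u < -3)) -> ((2*u = -2 -> 4*u >= 2) and ((not (2*u = -2)) -> 2*tot >= 22)))))
Before skip: ((2*v < 5 or c >= -5) -> ((v < -3 -> (forall tot_1. ((c = -8 -> 2*v >= 2) and ((not (c = -8)) -> 2*tot_1 >= 22)))) and ((not (v < -3)) -> ((2*u = -2 -> 2*v >= 2) and ((not (2*u = -2)) -> 2*tot >= 32))))) and ((not (2*v < 5 or c >= -5)) -> ((2*u < -3 -> (forall tot_1. ((c = -8 -> 4*u >= 2) and ((not (c = -8)) -> 2*tot_1 >= 22)))) and ((not (2*u < -3)) -> ((2*u = -2 -> 4*u >= 2) and ((not (2*u = -2)) -> 2*tot >= 22)))))
Answer: WP = ((2*v < 5 or c >= -5) -> ((v < -3 -> (forall tot_1. ((c = -8 -> 2*v >= 2) and ((not (c = -8)) -> 2*tot_1 >= 22)))) and ((not (v < -3)) -> ((2*u = -2 -> 2*v >= 2) and ((not (2*u = -2)) -> 2*tot >= 32))))) and ((not (2*v < 5 or c >= -5)) -> ((2*u < -3 -> (forall tot_1. ((c = -8 -> 4*u >= 2) and ((not (c = -8)) -> 2*tot_1 >= 22)))) and ((not (2*u < -3)) -> ((2*u = -2 -> 4*u >= 2) and ((not (2*u = -2)) -> 2*tot >= 22)))))


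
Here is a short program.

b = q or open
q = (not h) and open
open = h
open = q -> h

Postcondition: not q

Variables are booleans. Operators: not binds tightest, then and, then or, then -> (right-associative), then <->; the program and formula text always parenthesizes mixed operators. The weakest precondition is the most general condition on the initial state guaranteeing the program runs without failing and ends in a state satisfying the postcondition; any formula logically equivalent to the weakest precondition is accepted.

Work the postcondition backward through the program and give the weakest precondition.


Working backward. After the program, not q must hold.
Before open := q -> h: not q
Before open := h: not q
Before q := (not h) and open: not ((not h) and open)
Before b := q or open: not ((not h) and open)
Answer: WP = not ((not h) and open)


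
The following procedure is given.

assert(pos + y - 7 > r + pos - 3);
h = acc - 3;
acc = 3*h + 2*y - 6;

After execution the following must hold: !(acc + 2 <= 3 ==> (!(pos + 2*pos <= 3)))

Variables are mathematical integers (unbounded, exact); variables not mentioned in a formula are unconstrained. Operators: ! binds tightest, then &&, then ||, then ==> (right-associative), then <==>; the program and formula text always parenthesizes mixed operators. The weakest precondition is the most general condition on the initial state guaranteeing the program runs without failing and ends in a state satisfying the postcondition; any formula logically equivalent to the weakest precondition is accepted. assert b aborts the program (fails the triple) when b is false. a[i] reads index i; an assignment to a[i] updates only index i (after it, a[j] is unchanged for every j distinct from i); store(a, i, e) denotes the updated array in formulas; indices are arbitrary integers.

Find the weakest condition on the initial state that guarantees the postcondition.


Working backward. After the program, the postcondition !(acc + 2 <= 3 ==> (!(pos + 2*pos <= 3))) must hold; in canonical form it is !(acc <= 1 ==> (!(3*pos <= 3))).
Before acc := 3*h + 2*y - 6: !(3*h + 2*y <= 7 ==> (!(3*pos <= 3)))
Before h := acc - 3: !(3*acc + 2*y <= 16 ==> (!(3*pos <= 3)))
Before assert pos + y - 7 > r + pos - 3: y > r + 4 && (!(3*acc + 2*y <= 16 ==> (!(3*pos <= 3))))
Answer: WP = y > r + 4 && (!(3*acc + 2*y <= 16 ==> (!(3*pos <= 3))))


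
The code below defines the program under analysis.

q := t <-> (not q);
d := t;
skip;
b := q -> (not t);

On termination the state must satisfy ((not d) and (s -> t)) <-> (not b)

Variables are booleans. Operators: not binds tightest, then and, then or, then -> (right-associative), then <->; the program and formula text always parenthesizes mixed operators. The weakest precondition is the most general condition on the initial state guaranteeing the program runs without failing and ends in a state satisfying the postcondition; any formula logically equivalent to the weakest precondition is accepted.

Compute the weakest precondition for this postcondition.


Working backward. After the program, ((not d) and (s -> t)) <-> (not b) must hold.
Before b := q -> (not t): ((not d) and (s -> t)) <-> (not (q -> (not t)))
Before skip: ((not d) and (s -> t)) <-> (not (q -> (not t)))
Before d := t: ((not t) and (s -> t)) <-> (not (q -> (not t)))
Before q := t <-> (not q): ((not t) and (s -> t)) <-> (not ((t <-> (not q)) -> (not t)))
Answer: WP = ((not t) and (s -> t)) <-> (not ((t <-> (not q)) -> (not t)))


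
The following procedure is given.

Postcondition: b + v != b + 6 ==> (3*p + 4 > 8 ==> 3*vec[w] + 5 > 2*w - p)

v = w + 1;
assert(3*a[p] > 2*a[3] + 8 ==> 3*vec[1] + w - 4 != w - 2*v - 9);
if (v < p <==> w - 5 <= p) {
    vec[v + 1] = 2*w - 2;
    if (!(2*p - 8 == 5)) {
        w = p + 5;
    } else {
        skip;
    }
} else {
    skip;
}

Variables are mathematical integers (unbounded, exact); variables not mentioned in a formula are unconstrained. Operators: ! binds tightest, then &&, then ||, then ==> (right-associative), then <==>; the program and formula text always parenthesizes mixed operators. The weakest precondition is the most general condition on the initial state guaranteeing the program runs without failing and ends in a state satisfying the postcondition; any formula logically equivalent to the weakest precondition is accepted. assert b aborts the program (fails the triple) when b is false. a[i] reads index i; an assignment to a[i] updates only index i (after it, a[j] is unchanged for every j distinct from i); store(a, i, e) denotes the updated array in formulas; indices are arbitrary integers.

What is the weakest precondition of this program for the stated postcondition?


Working backward. After the program, the postcondition b + v != b + 6 ==> (3*p + 4 > 8 ==> 3*vec[w] + 5 > 2*w - p) must hold; in canonical form it is v != 6 ==> (3*p > 4 ==> 3*vec[w] + p > 2*w - 5).
Then branch requires ((!(2*p == 13)) ==> (v != 6 ==> (3*p > 4 ==> 3*store(vec, v + 1, 2*w - 2)[p + 5] > p + 5))) && (2*p == 13 ==> (v != 6 ==> (3*p > 4 ==> 3*store(vec, v + 1, 2*w - 2)[w] + p > 2*w - 5))); else branch requires v != 6 ==> (3*p > 4 ==> 3*vec[w] + p > 2*w - 5).
Before the if: ((v < p <==> w <= p + 5) ==> (((!(2*p == 13)) ==> (v != 6 ==> (3*p > 4 ==> 3*store(vec, v + 1, 2*w - 2)[p + 5] > p + 5))) && (2*p == 13 ==> (v != 6 ==> (3*p > 4 ==> 3*store(vec, v + 1, 2*w - 2)[w] + p > 2*w - 5))))) && ((!(v < p <==> w <= p + 5)) ==> (v != 6 ==> (3*p > 4 ==> 3*vec[w] + p > 2*w - 5)))
Before assert 3*a[p] > 2*a[3] + 8 ==> 3*vec[1] + w - 4 != w - 2*v - 9: (3*a[p] > 2*a[3] + 8 ==> 3*vec[1] + 2*v != -5) && ((v < p <==> w <= p + 5) ==> (((!(2*p == 13)) ==> (v != 6 ==> (3*p > 4 ==> 3*store(vec, v + 1, 2*w - 2)[p + 5] > p + 5))) && (2*p == 13 ==> (v != 6 ==> (3*p > 4 ==> 3*store(vec, v + 1, 2*w - 2)[w] + p > 2*w - 5))))) && ((!(v < p <==> w <= p + 5)) ==> (v != 6 ==> (3*p > 4 ==> 3*vec[w] + p > 2*w - 5)))
Before v := w + 1: (3*a[p] > 2*a[3] + 8 ==> 3*vec[1] + 2*w != -7) && ((w < p - 1 <==> w <= p + 5) ==> (((!(2*p == 13)) ==> (w != 5 ==> (3*p > 4 ==> 3*store(vec, w + 2, 2*w - 2)[p + 5] > p + 5))) && (2*p == 13 ==> (w != 5 ==> (3*p > 4 ==> 3*store(vec, w + 2, 2*w - 2)[w] + p > 2*w - 5))))) && ((!(w < p - 1 <==> w <= p + 5)) ==> (w != 5 ==> (3*p > 4 ==> 3*vec[w] + p > 2*w - 5)))
Answer: WP = (3*a[p] > 2*a[3] + 8 ==> 3*vec[1] + 2*w != -7) && ((w < p - 1 <==> w <= p + 5) ==> (((!(2*p == 13)) ==> (w != 5 ==> (3*p > 4 ==> 3*store(vec, w + 2, 2*w - 2)[p + 5] > p + 5))) && (2*p == 13 ==> (w != 5 ==> (3*p > 4 ==> 3*store(vec, w + 2, 2*w - 2)[w] + p > 2*w - 5))))) && ((!(w < p - 1 <==> w <= p + 5)) ==> (w != 5 ==> (3*p > 4 ==> 3*vec[w] + p > 2*w - 5)))


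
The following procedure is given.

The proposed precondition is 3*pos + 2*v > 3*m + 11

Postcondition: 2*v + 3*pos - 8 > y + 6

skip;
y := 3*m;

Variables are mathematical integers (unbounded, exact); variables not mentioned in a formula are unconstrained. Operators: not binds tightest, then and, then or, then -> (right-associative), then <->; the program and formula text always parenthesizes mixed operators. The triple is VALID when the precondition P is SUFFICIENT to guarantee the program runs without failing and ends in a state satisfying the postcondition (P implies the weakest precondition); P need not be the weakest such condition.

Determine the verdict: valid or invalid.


Working backward. After the program, the postcondition 2*v + 3*pos - 8 > y + 6 must hold; in canonical form it is 3*pos + 2*v > y + 14.
Before y := 3*m: 3*pos + 2*v > 3*m + 14
Before skip: 3*pos + 2*v > 3*m + 14
The weakest precondition is 3*pos + 2*v > 3*m + 14.
Check whether 3*pos + 2*v > 3*m + 11 implies it.
Countermodel: at the initial state m = 0, pos = 4, v = 0, the precondition holds but the weakest precondition fails.
Answer: invalid


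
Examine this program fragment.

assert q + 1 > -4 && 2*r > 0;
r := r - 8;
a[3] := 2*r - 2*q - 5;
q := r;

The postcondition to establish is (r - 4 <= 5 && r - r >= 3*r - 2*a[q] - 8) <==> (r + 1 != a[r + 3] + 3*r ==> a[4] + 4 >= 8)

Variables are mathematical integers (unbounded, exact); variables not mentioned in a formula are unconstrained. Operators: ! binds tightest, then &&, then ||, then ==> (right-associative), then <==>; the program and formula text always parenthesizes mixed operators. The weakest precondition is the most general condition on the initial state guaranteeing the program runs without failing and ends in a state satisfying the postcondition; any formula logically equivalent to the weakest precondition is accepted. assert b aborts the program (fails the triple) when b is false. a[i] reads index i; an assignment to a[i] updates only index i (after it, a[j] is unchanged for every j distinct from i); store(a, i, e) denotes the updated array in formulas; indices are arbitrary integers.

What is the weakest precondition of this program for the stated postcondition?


Working backward. After the program, the postcondition (r - 4 <= 5 && r - r >= 3*r - 2*a[q] - 8) <==> (r + 1 != a[r + 3] + 3*r ==> a[4] + 4 >= 8) must hold; in canonical form it is (r <= 9 && 2*a[q] >= 3*r - 8) <==> (a[r + 3] + 2*r != 1 ==> a[4] >= 4).
Before q := r: (r <= 9 && 2*a[r] >= 3*r - 8) <==> (a[r + 3] + 2*r != 1 ==> a[4] >= 4)
Before a[3] := 2*r - 2*q - 5: (r <= 9 && 2*store(a, 3, -2*q + 2*r - 5)[r] >= 3*r - 8) <==> (store(a, 3, -2*q + 2*r - 5)[r + 3] + 2*r != 1 ==> a[4] >= 4)
Before r := r - 8: (r <= 17 && 2*store(a, 3, -2*q + 2*r - 21)[r - 8] >= 3*r - 32) <==> (store(a, 3, -2*q + 2*r - 21)[r - 5] + 2*r != 17 ==> a[4] >= 4)
Before assert q + 1 > -4 && 2*r > 0: q > -5 && 2*r > 0 && ((r <= 17 && 2*store(a, 3, -2*q + 2*r - 21)[r - 8] >= 3*r - 32) <==> (store(a, 3, -2*q + 2*r - 21)[r - 5] + 2*r != 17 ==> a[4] >= 4))
Answer: WP = q > -5 && 2*r > 0 && ((r <= 17 && 2*store(a, 3, -2*q + 2*r - 21)[r - 8] >= 3*r - 32) <==> (store(a, 3, -2*q + 2*r - 21)[r - 5] + 2*r != 17 ==> a[4] >= 4))


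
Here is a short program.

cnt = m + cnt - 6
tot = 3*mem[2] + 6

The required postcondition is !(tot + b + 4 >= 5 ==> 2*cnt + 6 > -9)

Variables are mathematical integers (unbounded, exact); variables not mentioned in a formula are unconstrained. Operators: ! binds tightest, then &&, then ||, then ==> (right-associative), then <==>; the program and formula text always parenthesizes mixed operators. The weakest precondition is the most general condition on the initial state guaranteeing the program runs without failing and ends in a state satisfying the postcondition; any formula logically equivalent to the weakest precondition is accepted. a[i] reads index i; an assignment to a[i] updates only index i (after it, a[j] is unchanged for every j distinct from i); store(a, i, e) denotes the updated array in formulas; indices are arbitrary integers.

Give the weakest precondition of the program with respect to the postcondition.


Working backward. After the program, the postcondition !(tot + b + 4 >= 5 ==> 2*cnt + 6 > -9) must hold; in canonical form it is !(b + tot >= 1 ==> 2*cnt > -15).
Before tot := 3*mem[2] + 6: !(3*mem[2] + b >= -5 ==> 2*cnt > -15)
Before cnt := m + cnt - 6: !(3*mem[2] + b >= -5 ==> 2*cnt + 2*m > -3)
Answer: WP = !(3*mem[2] + b >= -5 ==> 2*cnt + 2*m > -3)


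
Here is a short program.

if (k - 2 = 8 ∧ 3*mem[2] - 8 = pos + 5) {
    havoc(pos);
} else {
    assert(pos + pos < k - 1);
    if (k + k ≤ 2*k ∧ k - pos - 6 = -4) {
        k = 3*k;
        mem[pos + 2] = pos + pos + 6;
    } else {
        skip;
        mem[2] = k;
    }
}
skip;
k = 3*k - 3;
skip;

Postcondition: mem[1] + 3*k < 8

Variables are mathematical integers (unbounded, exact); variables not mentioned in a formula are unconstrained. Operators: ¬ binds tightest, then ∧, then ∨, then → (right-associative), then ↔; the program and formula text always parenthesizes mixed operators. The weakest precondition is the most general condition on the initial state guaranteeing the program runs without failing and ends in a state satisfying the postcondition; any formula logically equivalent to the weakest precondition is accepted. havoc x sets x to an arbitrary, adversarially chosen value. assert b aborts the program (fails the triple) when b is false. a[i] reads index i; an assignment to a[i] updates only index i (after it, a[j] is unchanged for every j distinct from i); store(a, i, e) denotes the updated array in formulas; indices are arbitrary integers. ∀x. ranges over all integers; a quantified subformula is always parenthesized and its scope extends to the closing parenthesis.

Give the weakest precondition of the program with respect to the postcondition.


Working backward. After the program, mem[1] + 3*k < 8 must hold.
Before skip: mem[1] + 3*k < 8
Before k := 3*k - 3: mem[1] + 9*k < 17
Before skip: mem[1] + 9*k < 17
Then branch requires mem[1] + 9*k < 17; else branch requires 2*pos < k - 1 ∧ (k = pos + 2 → store(mem, pos + 2, 2*pos + 6)[1] + 27*k < 17) ∧ ((¬(k = pos + 2)) → mem[1] + 9*k < 17).
Before the if: ((k = 10 ∧ 3*mem[2] = pos + 13) → mem[1] + 9*k < 17) ∧ ((¬(k = 10 ∧ 3*mem[2] = pos + 13)) → (2*pos < k - 1 ∧ (k = pos + 2 → store(mem, pos + 2, 2*pos + 6)[1] + 27*k < 17) ∧ ((¬(k = pos + 2)) → mem[1] + 9*k < 17)))
Answer: WP = ((k = 10 ∧ 3*mem[2] = pos + 13) → mem[1] + 9*k < 17) ∧ ((¬(k = 10 ∧ 3*mem[2] = pos + 13)) → (2*pos < k - 1 ∧ (k = pos + 2 → store(mem, pos + 2, 2*pos + 6)[1] + 27*k < 17) ∧ ((¬(k = pos + 2)) → mem[1] + 9*k < 17)))


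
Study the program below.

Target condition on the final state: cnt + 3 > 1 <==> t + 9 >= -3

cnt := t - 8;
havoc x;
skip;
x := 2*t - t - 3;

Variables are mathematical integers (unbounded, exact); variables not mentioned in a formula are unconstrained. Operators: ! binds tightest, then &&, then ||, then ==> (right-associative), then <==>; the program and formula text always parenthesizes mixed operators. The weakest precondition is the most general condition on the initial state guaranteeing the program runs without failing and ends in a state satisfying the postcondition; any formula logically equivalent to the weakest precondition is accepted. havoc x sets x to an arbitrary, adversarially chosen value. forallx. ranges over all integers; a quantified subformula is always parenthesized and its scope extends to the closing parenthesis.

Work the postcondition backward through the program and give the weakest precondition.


Working backward. After the program, the postcondition cnt + 3 > 1 <==> t + 9 >= -3 must hold; in canonical form it is cnt > -2 <==> t >= -12.
Before x := 2*t - t - 3: cnt > -2 <==> t >= -12
Before skip: cnt > -2 <==> t >= -12
Before havoc x: cnt > -2 <==> t >= -12
Before cnt := t - 8: t > 6 <==> t >= -12
Answer: WP = t > 6 <==> t >= -12


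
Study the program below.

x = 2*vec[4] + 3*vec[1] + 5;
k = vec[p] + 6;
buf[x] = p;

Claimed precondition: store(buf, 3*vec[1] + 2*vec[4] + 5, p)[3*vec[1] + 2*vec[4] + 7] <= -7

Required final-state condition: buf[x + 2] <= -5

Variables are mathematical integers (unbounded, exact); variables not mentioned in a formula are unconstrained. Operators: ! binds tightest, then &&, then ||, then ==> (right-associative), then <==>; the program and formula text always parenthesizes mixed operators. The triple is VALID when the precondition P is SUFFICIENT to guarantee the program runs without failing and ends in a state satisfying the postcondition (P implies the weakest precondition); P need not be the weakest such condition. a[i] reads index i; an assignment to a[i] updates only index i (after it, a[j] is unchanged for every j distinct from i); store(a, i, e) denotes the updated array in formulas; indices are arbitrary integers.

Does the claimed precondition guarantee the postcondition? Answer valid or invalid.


Working backward. After the program, buf[x + 2] <= -5 must hold.
Before buf[x] := p: store(buf, x, p)[x + 2] <= -5
Before k := vec[p] + 6: store(buf, x, p)[x + 2] <= -5
Before x := 2*vec[4] + 3*vec[1] + 5: store(buf, 3*vec[1] + 2*vec[4] + 5, p)[3*vec[1] + 2*vec[4] + 7] <= -5
The weakest precondition is store(buf, 3*vec[1] + 2*vec[4] + 5, p)[3*vec[1] + 2*vec[4] + 7] <= -5.
Check whether store(buf, 3*vec[1] + 2*vec[4] + 5, p)[3*vec[1] + 2*vec[4] + 7] <= -7 implies it.
Every state satisfying the precondition satisfies the weakest precondition: the implication holds.
Answer: valid


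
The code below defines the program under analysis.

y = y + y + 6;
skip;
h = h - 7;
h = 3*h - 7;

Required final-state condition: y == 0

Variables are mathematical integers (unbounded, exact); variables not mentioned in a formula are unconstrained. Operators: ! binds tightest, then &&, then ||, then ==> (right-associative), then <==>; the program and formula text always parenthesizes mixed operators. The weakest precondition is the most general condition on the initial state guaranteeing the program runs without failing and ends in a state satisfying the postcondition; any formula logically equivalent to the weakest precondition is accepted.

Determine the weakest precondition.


Working backward. After the program, y == 0 must hold.
Before h := 3*h - 7: y == 0
Before h := h - 7: y == 0
Before skip: y == 0
Before y := y + y + 6: 2*y == -6
Answer: WP = 2*y == -6


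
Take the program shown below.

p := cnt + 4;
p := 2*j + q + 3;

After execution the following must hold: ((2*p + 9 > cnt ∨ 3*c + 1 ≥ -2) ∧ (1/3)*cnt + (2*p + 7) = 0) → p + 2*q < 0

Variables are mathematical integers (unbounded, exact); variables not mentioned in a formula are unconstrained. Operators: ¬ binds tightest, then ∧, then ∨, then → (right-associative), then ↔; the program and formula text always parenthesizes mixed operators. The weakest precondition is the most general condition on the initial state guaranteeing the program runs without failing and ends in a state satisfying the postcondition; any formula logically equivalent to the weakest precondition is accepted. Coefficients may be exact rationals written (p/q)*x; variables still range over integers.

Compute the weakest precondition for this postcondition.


Working backward. After the program, the postcondition ((2*p + 9 > cnt ∨ 3*c + 1 ≥ -2) ∧ (1/3)*cnt + (2*p + 7) = 0) → p + 2*q < 0 must hold; in canonical form it is ((2*p > cnt - 9 ∨ 3*c ≥ -3) ∧ (1/3)*cnt + 2*p = -7) → p + 2*q < 0.
Before p := 2*j + q + 3: ((4*j + 2*q > cnt - 15 ∨ 3*c ≥ -3) ∧ (1/3)*cnt + 4*j + 2*q = -13) → 2*j + 3*q < -3
Before p := cnt + 4: ((4*j + 2*q > cnt - 15 ∨ 3*c ≥ -3) ∧ (1/3)*cnt + 4*j + 2*q = -13) → 2*j + 3*q < -3
Answer: WP = ((4*j + 2*q > cnt - 15 ∨ 3*c ≥ -3) ∧ (1/3)*cnt + 4*j + 2*q = -13) → 2*j + 3*q < -3


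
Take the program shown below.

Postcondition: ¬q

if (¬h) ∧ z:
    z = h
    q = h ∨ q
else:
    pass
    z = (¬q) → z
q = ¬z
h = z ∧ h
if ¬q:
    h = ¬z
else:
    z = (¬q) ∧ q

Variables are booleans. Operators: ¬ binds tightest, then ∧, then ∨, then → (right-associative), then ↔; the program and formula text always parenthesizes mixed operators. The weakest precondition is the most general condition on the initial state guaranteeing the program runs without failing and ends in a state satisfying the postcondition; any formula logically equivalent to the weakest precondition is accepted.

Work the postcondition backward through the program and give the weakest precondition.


Working backward. After the program, ¬q must hold.
Then branch requires ¬q; else branch requires ¬q.
Before the if: q → (¬q)
Before h := z ∧ h: q → (¬q)
Before q := ¬z: (¬z) → z
Then branch requires (¬h) → h; else branch requires (¬((¬q) → z)) → ((¬q) → z).
Before the if: (((¬h) ∧ z) → ((¬h) → h)) ∧ ((¬((¬h) ∧ z)) → ((¬((¬q) → z)) → ((¬q) → z)))
Answer: WP = (((¬h) ∧ z) → ((¬h) → h)) ∧ ((¬((¬h) ∧ z)) → ((¬((¬q) → z)) → ((¬q) → z)))


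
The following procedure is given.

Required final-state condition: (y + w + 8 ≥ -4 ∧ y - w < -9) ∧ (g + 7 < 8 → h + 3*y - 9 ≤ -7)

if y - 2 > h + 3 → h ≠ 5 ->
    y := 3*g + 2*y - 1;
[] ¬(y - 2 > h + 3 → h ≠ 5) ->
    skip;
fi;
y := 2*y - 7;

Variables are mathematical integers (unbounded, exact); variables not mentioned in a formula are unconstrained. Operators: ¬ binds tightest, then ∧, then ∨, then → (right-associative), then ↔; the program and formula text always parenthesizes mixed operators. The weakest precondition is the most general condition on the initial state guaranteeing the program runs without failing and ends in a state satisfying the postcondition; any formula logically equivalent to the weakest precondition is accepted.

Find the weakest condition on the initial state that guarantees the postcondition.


Working backward. After the program, the postcondition (y + w + 8 ≥ -4 ∧ y - w < -9) ∧ (g + 7 < 8 → h + 3*y - 9 ≤ -7) must hold; in canonical form it is w + y ≥ -12 ∧ y < w - 9 ∧ (g < 1 → h + 3*y ≤ 2).
Before y := 2*y - 7: w + 2*y ≥ -5 ∧ 2*y < w - 2 ∧ (g < 1 → h + 6*y ≤ 23)
Then branch requires 6*g + w + 4*y ≥ -3 ∧ 6*g + 4*y < w ∧ (g < 1 → 18*g + h + 12*y ≤ 29); else branch requires w + 2*y ≥ -5 ∧ 2*y < w - 2 ∧ (g < 1 → h + 6*y ≤ 23).
Before the if: ((y > h + 5 → h ≠ 5) → (6*g + w + 4*y ≥ -3 ∧ 6*g + 4*y < w ∧ (g < 1 → 18*g + h + 12*y ≤ 29))) ∧ ((¬(y > h + 5 → h ≠ 5)) → (w + 2*y ≥ -5 ∧ 2*y < w - 2 ∧ (g < 1 → h + 6*y ≤ 23)))
Answer: WP = ((y > h + 5 → h ≠ 5) → (6*g + w + 4*y ≥ -3 ∧ 6*g + 4*y < w ∧ (g < 1 → 18*g + h + 12*y ≤ 29))) ∧ ((¬(y > h + 5 → h ≠ 5)) → (w + 2*y ≥ -5 ∧ 2*y < w - 2 ∧ (g < 1 → h + 6*y ≤ 23)))


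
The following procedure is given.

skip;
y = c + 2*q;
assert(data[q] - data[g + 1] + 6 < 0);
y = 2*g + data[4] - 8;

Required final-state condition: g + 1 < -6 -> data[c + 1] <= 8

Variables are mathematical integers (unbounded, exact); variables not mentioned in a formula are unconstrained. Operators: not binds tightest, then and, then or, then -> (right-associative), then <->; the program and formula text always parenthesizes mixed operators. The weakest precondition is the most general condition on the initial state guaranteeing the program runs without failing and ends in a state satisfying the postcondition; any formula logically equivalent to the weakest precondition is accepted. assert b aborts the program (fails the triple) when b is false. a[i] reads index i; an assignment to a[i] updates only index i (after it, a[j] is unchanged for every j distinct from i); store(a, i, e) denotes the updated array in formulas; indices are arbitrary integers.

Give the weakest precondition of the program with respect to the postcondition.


Working backward. After the program, the postcondition g + 1 < -6 -> data[c + 1] <= 8 must hold; in canonical form it is g < -7 -> data[c + 1] <= 8.
Before y := 2*g + data[4] - 8: g < -7 -> data[c + 1] <= 8
Before assert data[q] - data[g + 1] + 6 < 0: data[q] < data[g + 1] - 6 and (g < -7 -> data[c + 1] <= 8)
Before y := c + 2*q: data[q] < data[g + 1] - 6 and (g < -7 -> data[c + 1] <= 8)
Before skip: data[q] < data[g + 1] - 6 and (g < -7 -> data[c + 1] <= 8)
Answer: WP = data[q] < data[g + 1] - 6 and (g < -7 -> data[c + 1] <= 8)


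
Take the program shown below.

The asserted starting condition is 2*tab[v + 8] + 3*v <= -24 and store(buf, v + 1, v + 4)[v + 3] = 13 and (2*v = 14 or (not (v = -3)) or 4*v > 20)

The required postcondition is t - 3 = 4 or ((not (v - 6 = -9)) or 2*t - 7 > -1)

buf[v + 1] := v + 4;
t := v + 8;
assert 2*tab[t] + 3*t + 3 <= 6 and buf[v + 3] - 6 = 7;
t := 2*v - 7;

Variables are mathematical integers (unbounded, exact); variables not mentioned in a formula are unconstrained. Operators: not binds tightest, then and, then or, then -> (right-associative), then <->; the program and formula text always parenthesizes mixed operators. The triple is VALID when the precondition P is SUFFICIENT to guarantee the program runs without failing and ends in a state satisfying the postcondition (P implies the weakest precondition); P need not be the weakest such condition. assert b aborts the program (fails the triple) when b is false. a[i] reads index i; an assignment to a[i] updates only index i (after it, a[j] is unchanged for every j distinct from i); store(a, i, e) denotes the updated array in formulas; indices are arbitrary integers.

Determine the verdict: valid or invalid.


Working backward. After the program, the postcondition t - 3 = 4 or ((not (v - 6 = -9)) or 2*t - 7 > -1) must hold; in canonical form it is t = 7 or (not (v = -3)) or 2*t > 6.
Before t := 2*v - 7: 2*v = 14 or (not (v = -3)) or 4*v > 20
Before assert 2*tab[t] + 3*t + 3 <= 6 and buf[v + 3] - 6 = 7: 2*tab[t] + 3*t <= 3 and buf[v + 3] = 13 and (2*v = 14 or (not (v = -3)) or 4*v > 20)
Before t := v + 8: 2*tab[v + 8] + 3*v <= -21 and buf[v + 3] = 13 and (2*v = 14 or (not (v = -3)) or 4*v > 20)
Before buf[v + 1] := v + 4: 2*tab[v + 8] + 3*v <= -21 and store(buf, v + 1, v + 4)[v + 3] = 13 and (2*v = 14 or (not (v = -3)) or 4*v > 20)
The weakest precondition is 2*tab[v + 8] + 3*v <= -21 and store(buf, v + 1, v + 4)[v + 3] = 13 and (2*v = 14 or (not (v = -3)) or 4*v > 20).
Check whether 2*tab[v + 8] + 3*v <= -24 and store(buf, v + 1, v + 4)[v + 3] = 13 and (2*v = 14 or (not (v = -3)) or 4*v > 20) implies it.
Every state satisfying the precondition satisfies the weakest precondition: the implication holds.
Answer: valid


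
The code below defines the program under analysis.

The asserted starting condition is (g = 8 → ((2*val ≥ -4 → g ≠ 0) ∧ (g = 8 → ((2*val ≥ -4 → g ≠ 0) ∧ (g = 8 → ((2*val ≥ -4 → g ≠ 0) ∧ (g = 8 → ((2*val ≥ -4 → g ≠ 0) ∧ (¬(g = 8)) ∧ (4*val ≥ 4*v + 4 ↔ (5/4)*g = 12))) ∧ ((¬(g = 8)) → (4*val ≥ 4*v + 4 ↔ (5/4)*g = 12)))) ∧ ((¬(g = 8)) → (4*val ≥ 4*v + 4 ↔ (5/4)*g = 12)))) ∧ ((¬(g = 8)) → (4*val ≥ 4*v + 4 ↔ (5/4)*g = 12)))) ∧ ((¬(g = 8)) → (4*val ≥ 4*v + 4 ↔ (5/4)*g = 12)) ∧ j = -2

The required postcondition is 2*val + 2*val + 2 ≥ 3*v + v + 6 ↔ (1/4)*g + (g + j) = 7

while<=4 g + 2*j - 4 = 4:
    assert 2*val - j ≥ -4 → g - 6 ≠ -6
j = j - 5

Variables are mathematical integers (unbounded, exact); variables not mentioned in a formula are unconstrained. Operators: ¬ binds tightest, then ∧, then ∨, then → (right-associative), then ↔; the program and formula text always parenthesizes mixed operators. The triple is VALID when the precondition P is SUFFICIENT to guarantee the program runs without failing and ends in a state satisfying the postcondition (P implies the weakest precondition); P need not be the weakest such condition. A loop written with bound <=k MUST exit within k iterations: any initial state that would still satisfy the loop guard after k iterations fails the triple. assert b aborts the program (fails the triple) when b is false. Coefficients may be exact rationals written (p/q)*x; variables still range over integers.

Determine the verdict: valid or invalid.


Working backward. After the program, the postcondition 2*val + 2*val + 2 ≥ 3*v + v + 6 ↔ (1/4)*g + (g + j) = 7 must hold; in canonical form it is 4*val ≥ 4*v + 4 ↔ (5/4)*g + j = 7.
Before j := j - 5: 4*val ≥ 4*v + 4 ↔ (5/4)*g + j = 12
Before the loop (bound <=4), unroll the exhaustion recursion (WP_0 = exit-now case; WP_j = one more guarded iteration, up to j = 4):
  WP_0: (¬(g + 2*j = 8)) ∧ (4*val ≥ 4*v + 4 ↔ (5/4)*g + j = 12)
  WP_1: (g + 2*j = 8 → ((2*val ≥ j - 4 → g ≠ 0) ∧ (¬(g + 2*j = 8)) ∧ (4*val ≥ 4*v + 4 ↔ (5/4)*g + j = 12))) ∧ ((¬(g + 2*j = 8)) → (4*val ≥ 4*v + 4 ↔ (5/4)*g + j = 12))
  WP_2: (g + 2*j = 8 → ((2*val ≥ j - 4 → g ≠ 0) ∧ (g + 2*j = 8 → ((2*val ≥ j - 4 → g ≠ 0) ∧ (¬(g + 2*j = 8)) ∧ (4*val ≥ 4*v + 4 ↔ (5/4)*g + j = 12))) ∧ ((¬(g + 2*j = 8)) → (4*val ≥ 4*v + 4 ↔ (5/4)*g + j = 12)))) ∧ ((¬(g + 2*j = 8)) → (4*val ≥ 4*v + 4 ↔ (5/4)*g + j = 12))
  WP_3: (g + 2*j = 8 → ((2*val ≥ j - 4 → g ≠ 0) ∧ (g + 2*j = 8 → ((2*val ≥ j - 4 → g ≠ 0) ∧ (g + 2*j = 8 → ((2*val ≥ j - 4 → g ≠ 0) ∧ (¬(g + 2*j = 8)) ∧ (4*val ≥ 4*v + 4 ↔ (5/4)*g + j = 12))) ∧ ((¬(g + 2*j = 8)) → (4*val ≥ 4*v + 4 ↔ (5/4)*g + j = 12)))) ∧ ((¬(g + 2*j = 8)) → (4*val ≥ 4*v + 4 ↔ (5/4)*g + j = 12)))) ∧ ((¬(g + 2*j = 8)) → (4*val ≥ 4*v + 4 ↔ (5/4)*g + j = 12))
  WP_4: (g + 2*j = 8 → ((2*val ≥ j - 4 → g ≠ 0) ∧ (g + 2*j = 8 → ((2*val ≥ j - 4 → g ≠ 0) ∧ (g + 2*j = 8 → ((2*val ≥ j - 4 → g ≠ 0) ∧ (g + 2*j = 8 → ((2*val ≥ j - 4 → g ≠ 0) ∧ (¬(g + 2*j = 8)) ∧ (4*val ≥ 4*v + 4 ↔ (5/4)*g + j = 12))) ∧ ((¬(g + 2*j = 8)) → (4*val ≥ 4*v + 4 ↔ (5/4)*g + j = 12)))) ∧ ((¬(g + 2*j = 8)) → (4*val ≥ 4*v + 4 ↔ (5/4)*g + j = 12)))) ∧ ((¬(g + 2*j = 8)) → (4*val ≥ 4*v + 4 ↔ (5/4)*g + j = 12)))) ∧ ((¬(g + 2*j = 8)) → (4*val ≥ 4*v + 4 ↔ (5/4)*g + j = 12))
So before the loop: (g + 2*j = 8 → ((2*val ≥ j - 4 → g ≠ 0) ∧ (g + 2*j = 8 → ((2*val ≥ j - 4 → g ≠ 0) ∧ (g + 2*j = 8 → ((2*val ≥ j - 4 → g ≠ 0) ∧ (g + 2*j = 8 → ((2*val ≥ j - 4 → g ≠ 0) ∧ (¬(g + 2*j = 8)) ∧ (4*val ≥ 4*v + 4 ↔ (5/4)*g + j = 12))) ∧ ((¬(g + 2*j = 8)) → (4*val ≥ 4*v + 4 ↔ (5/4)*g + j = 12)))) ∧ ((¬(g + 2*j = 8)) → (4*val ≥ 4*v + 4 ↔ (5/4)*g + j = 12)))) ∧ ((¬(g + 2*j = 8)) → (4*val ≥ 4*v + 4 ↔ (5/4)*g + j = 12)))) ∧ ((¬(g + 2*j = 8)) → (4*val ≥ 4*v + 4 ↔ (5/4)*g + j = 12))
The weakest precondition is (g + 2*j = 8 → ((2*val ≥ j - 4 → g ≠ 0) ∧ (g + 2*j = 8 → ((2*val ≥ j - 4 → g ≠ 0) ∧ (g + 2*j = 8 → ((2*val ≥ j - 4 → g ≠ 0) ∧ (g + 2*j = 8 → ((2*val ≥ j - 4 → g ≠ 0) ∧ (¬(g + 2*j = 8)) ∧ (4*val ≥ 4*v + 4 ↔ (5/4)*g + j = 12))) ∧ ((¬(g + 2*j = 8)) → (4*val ≥ 4*v + 4 ↔ (5/4)*g + j = 12)))) ∧ ((¬(g + 2*j = 8)) → (4*val ≥ 4*v + 4 ↔ (5/4)*g + j = 12)))) ∧ ((¬(g + 2*j = 8)) → (4*val ≥ 4*v + 4 ↔ (5/4)*g + j = 12)))) ∧ ((¬(g + 2*j = 8)) → (4*val ≥ 4*v + 4 ↔ (5/4)*g + j = 12)).
Check whether (g = 8 → ((2*val ≥ -4 → g ≠ 0) ∧ (g = 8 → ((2*val ≥ -4 → g ≠ 0) ∧ (g = 8 → ((2*val ≥ -4 → g ≠ 0) ∧ (g = 8 → ((2*val ≥ -4 → g ≠ 0) ∧ (¬(g = 8)) ∧ (4*val ≥ 4*v + 4 ↔ (5/4)*g = 12))) ∧ ((¬(g = 8)) → (4*val ≥ 4*v + 4 ↔ (5/4)*g = 12)))) ∧ ((¬(g = 8)) → (4*val ≥ 4*v + 4 ↔ (5/4)*g = 12)))) ∧ ((¬(g = 8)) → (4*val ≥ 4*v + 4 ↔ (5/4)*g = 12)))) ∧ ((¬(g = 8)) → (4*val ≥ 4*v + 4 ↔ (5/4)*g = 12)) ∧ j = -2 implies it.
Countermodel: at the initial state g = 12, j = -2, v = 0, val = 0, the precondition holds but the weakest precondition fails.
Answer: invalid


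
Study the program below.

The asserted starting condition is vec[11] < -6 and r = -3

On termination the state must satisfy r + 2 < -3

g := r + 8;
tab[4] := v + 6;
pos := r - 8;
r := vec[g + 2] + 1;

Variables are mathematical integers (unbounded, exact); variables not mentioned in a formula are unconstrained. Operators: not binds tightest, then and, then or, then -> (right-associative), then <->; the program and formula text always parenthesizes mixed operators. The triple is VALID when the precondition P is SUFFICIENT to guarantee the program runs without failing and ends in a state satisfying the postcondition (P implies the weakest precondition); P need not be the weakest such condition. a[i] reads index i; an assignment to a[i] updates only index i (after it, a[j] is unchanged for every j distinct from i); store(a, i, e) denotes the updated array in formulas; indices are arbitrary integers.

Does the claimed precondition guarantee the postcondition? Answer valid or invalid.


Working backward. After the program, the postcondition r + 2 < -3 must hold; in canonical form it is r < -5.
Before r := vec[g + 2] + 1: vec[g + 2] < -6
Before pos := r - 8: vec[g + 2] < -6
Before tab[4] := v + 6: vec[g + 2] < -6
Before g := r + 8: vec[r + 10] < -6
The weakest precondition is vec[r + 10] < -6.
Check whether vec[11] < -6 and r = -3 implies it.
Countermodel: at the initial state r = -3, vec = {[7] = 0, [11] = -7, elsewhere 0}, the precondition holds but the weakest precondition fails.
Answer: invalid


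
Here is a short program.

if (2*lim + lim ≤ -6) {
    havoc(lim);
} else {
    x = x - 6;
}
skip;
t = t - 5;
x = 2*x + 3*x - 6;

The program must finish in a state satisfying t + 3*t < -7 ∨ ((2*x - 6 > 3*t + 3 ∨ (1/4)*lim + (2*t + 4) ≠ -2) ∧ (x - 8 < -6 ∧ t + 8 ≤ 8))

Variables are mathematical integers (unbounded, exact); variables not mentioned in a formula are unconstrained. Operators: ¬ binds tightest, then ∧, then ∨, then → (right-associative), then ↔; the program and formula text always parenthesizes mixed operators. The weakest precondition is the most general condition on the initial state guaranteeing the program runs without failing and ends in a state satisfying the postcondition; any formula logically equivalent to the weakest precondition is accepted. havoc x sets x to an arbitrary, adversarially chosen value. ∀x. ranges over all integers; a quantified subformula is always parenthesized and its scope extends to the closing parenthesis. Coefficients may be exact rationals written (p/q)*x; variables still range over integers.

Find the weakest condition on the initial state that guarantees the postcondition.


Working backward. After the program, the postcondition t + 3*t < -7 ∨ ((2*x - 6 > 3*t + 3 ∨ (1/4)*lim + (2*t + 4) ≠ -2) ∧ (x - 8 < -6 ∧ t + 8 ≤ 8)) must hold; in canonical form it is 4*t < -7 ∨ ((2*x > 3*t + 9 ∨ (1/4)*lim + 2*t ≠ -6) ∧ x < 2 ∧ t ≤ 0).
Before x := 2*x + 3*x - 6: 4*t < -7 ∨ ((10*x > 3*t + 21 ∨ (1/4)*lim + 2*t ≠ -6) ∧ 5*x < 8 ∧ t ≤ 0)
Before t := t - 5: 4*t < 13 ∨ ((10*x > 3*t + 6 ∨ (1/4)*lim + 2*t ≠ 4) ∧ 5*x < 8 ∧ t ≤ 5)
Before skip: 4*t < 13 ∨ ((10*x > 3*t + 6 ∨ (1/4)*lim + 2*t ≠ 4) ∧ 5*x < 8 ∧ t ≤ 5)
Then branch requires ∀lim_1. (4*t < 13 ∨ ((10*x > 3*t + 6 ∨ (1/4)*lim_1 + 2*t ≠ 4) ∧ 5*x < 8 ∧ t ≤ 5)); else branch requires 4*t < 13 ∨ ((10*x > 3*t + 66 ∨ (1/4)*lim + 2*t ≠ 4) ∧ 5*x < 38 ∧ t ≤ 5).
Before the if: (3*lim ≤ -6 → (∀lim_1. (4*t < 13 ∨ ((10*x > 3*t + 6 ∨ (1/4)*lim_1 + 2*t ≠ 4) ∧ 5*x < 8 ∧ t ≤ 5)))) ∧ ((¬(3*lim ≤ -6)) → (4*t < 13 ∨ ((10*x > 3*t + 66 ∨ (1/4)*lim + 2*t ≠ 4) ∧ 5*x < 38 ∧ t ≤ 5)))
Answer: WP = (3*lim ≤ -6 → (∀lim_1. (4*t < 13 ∨ ((10*x > 3*t + 6 ∨ (1/4)*lim_1 + 2*t ≠ 4) ∧ 5*x < 8 ∧ t ≤ 5)))) ∧ ((¬(3*lim ≤ -6)) → (4*t < 13 ∨ ((10*x > 3*t + 66 ∨ (1/4)*lim + 2*t ≠ 4) ∧ 5*x < 38 ∧ t ≤ 5)))
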